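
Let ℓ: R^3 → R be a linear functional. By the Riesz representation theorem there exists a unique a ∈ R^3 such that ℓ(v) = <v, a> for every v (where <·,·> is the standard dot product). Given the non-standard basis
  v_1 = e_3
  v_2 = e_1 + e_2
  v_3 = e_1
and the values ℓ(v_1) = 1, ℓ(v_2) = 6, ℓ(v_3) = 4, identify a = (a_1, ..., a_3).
a = (4, 2, 1)

Write a = (a_1, ..., a_3) in the standard basis. For each basis vector v_i, ℓ(v_i) = <v_i, a> is a linear equation in the a_j's. Collect the n equations into a matrix system V a = ℓ, where row i of V is v_i (expressed in the standard basis). Since V is invertible (lower-triangular with 1s on the diagonal, up to permutation), solve by back-substitution:
  V =
[[0, 0, 1],
 [1, 1, 0],
 [1, 0, 0]]
  V a = (1, 6, 4)
Solving gives a = (4, 2, 1).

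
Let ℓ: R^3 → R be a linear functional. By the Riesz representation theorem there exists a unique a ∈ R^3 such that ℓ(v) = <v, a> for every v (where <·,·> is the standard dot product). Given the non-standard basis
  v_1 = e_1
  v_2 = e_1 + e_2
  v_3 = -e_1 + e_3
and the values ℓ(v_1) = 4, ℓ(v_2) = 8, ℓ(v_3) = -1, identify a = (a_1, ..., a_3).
a = (4, 4, 3)

Write a = (a_1, ..., a_3) in the standard basis. For each basis vector v_i, ℓ(v_i) = <v_i, a> is a linear equation in the a_j's. Collect the n equations into a matrix system V a = ℓ, where row i of V is v_i (expressed in the standard basis). Since V is invertible (lower-triangular with 1s on the diagonal, up to permutation), solve by back-substitution:
  V =
[[1, 0, 0],
 [1, 1, 0],
 [-1, 0, 1]]
  V a = (4, 8, -1)
Solving gives a = (4, 4, 3).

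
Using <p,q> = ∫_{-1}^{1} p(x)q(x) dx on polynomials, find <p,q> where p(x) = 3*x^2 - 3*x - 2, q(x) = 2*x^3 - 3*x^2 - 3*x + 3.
<p,q> = -2

Expand the product: p(x)·q(x) = 6*x^5 - 15*x^4 - 4*x^3 + 24*x^2 - 3*x - 6.
∫_{-1}^{1} of each monomial x^k gives [2/(k+1) if k even, 0 if k odd]. Integrating term-by-term (or equivalently evaluating the antiderivative F(x) = x^6 - 3*x^5 - x^4 + 8*x^3 - 3*x^2/2 - 6*x at the endpoints):
  F(1) − F(−1) = -5/2 − (-1/2) = -2.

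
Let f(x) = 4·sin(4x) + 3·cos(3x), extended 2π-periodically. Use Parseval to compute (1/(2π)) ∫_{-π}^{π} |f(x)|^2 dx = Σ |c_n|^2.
Σ |c_n|^2 = 25/2

Expand |f|^2 and use orthogonality of {sin(nx), cos(mx)} on [-π, π]:
  ∫_{-π}^{π} sin(nx)^2 dx = π, ∫ cos(mx)^2 dx = π, and cross terms integrate to 0.
So ∫_{-π}^{π} f(x)^2 dx = 4^2 · π + 3^2 · π = (16 + 9)π.
Divide by 2π: (16 + 9)/2 = 25/2.
By Parseval, this equals Σ |c_n|^2.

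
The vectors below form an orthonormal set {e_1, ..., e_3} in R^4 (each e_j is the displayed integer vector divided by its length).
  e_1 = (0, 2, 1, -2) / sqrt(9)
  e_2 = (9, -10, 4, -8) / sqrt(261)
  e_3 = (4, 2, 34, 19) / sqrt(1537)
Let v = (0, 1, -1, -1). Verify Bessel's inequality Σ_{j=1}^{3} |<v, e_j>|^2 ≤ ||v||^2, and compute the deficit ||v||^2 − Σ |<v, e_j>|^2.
Σ |<v, e_j>|^2 = 150/53; ||v||^2 = 3; deficit = 9/53

Write each e_j = u_j / sqrt(<u_j, u_j>) where u_j is the displayed integer vector. Then <v, e_j> = <v, u_j> / sqrt(<u_j, u_j>), so |<v, e_j>|^2 = <v, u_j>^2 / <u_j, u_j>.
Coefficients: <v, e_1> = 3/sqrt(9), <v, e_2> = -6/sqrt(261), <v, e_3> = -51/sqrt(1537).
Square and sum: Σ |<v, e_j>|^2 = 150/53.
Compute ||v||^2 = v·v = 3.
Deficit = 3 − 150/53 = 9/53 ≥ 0, confirming Bessel's inequality. (The deficit equals ||v − Σ <v,e_j> e_j||^2, the squared distance from v to span{e_j}.)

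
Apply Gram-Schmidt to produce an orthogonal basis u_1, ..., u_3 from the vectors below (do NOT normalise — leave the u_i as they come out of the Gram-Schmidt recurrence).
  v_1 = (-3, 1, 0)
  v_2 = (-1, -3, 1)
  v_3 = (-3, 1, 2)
Orthogonal basis:
  u_1 = (-3, 1, 0)
  u_2 = (-1, -3, 1)
  u_3 = (2/11, 6/11, 20/11)

Apply the Gram-Schmidt recurrence
  u_1 = v_1
  u_i = v_i − Σ_{j<i} ((v_i · u_j) / (u_j · u_j)) · u_j.

Step by step this gives:
  u_1 = (-3, 1, 0)
  u_2 = (-1, -3, 1)
  u_3 = (2/11, 6/11, 20/11)

Orthogonality check:
  u_2 · u_1 = 0 (should be 0)
  u_3 · u_1 = 0 (should be 0)
  u_3 · u_2 = 0 (should be 0)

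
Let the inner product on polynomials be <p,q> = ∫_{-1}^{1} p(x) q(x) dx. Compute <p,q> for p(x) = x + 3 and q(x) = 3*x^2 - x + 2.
<p,q> = 52/3

Expand the product: p(x)·q(x) = 3*x^3 + 8*x^2 - x + 6.
∫_{-1}^{1} of each monomial x^k gives [2/(k+1) if k even, 0 if k odd]. Integrating term-by-term (or equivalently evaluating the antiderivative F(x) = 3*x^4/4 + 8*x^3/3 - x^2/2 + 6*x at the endpoints):
  F(1) − F(−1) = 107/12 − (-101/12) = 52/3.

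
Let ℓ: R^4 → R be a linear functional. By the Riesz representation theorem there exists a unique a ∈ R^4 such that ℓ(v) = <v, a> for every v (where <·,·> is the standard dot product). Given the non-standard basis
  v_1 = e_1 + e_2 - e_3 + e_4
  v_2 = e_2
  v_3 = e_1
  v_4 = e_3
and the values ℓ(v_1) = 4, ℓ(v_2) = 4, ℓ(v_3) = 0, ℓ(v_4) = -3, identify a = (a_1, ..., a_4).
a = (0, 4, -3, -3)

Write a = (a_1, ..., a_4) in the standard basis. For each basis vector v_i, ℓ(v_i) = <v_i, a> is a linear equation in the a_j's. Collect the n equations into a matrix system V a = ℓ, where row i of V is v_i (expressed in the standard basis). Since V is invertible (lower-triangular with 1s on the diagonal, up to permutation), solve by back-substitution:
  V =
[[1, 1, -1, 1],
 [0, 1, 0, 0],
 [1, 0, 0, 0],
 [0, 0, 1, 0]]
  V a = (4, 4, 0, -3)
Solving gives a = (0, 4, -3, -3).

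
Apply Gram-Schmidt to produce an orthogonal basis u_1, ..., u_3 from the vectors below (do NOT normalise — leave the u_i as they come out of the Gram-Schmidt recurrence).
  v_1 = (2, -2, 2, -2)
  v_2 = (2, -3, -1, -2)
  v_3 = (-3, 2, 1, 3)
Orthogonal basis:
  u_1 = (2, -2, 2, -2)
  u_2 = (1/2, -3/2, -5/2, -1/2)
  u_3 = (-7/9, -7/6, 7/18, 7/9)

Apply the Gram-Schmidt recurrence
  u_1 = v_1
  u_i = v_i − Σ_{j<i} ((v_i · u_j) / (u_j · u_j)) · u_j.

Step by step this gives:
  u_1 = (2, -2, 2, -2)
  u_2 = (1/2, -3/2, -5/2, -1/2)
  u_3 = (-7/9, -7/6, 7/18, 7/9)

Orthogonality check:
  u_2 · u_1 = 0 (should be 0)
  u_3 · u_1 = 0 (should be 0)
  u_3 · u_2 = 0 (should be 0)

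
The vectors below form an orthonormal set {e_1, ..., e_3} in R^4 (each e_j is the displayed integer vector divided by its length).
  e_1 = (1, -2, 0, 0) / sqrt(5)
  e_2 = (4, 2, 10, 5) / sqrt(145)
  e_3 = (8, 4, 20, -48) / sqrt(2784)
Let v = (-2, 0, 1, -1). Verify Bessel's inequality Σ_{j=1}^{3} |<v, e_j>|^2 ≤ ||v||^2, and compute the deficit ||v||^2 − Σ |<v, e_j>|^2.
Σ |<v, e_j>|^2 = 11/6; ||v||^2 = 6; deficit = 25/6

Write each e_j = u_j / sqrt(<u_j, u_j>) where u_j is the displayed integer vector. Then <v, e_j> = <v, u_j> / sqrt(<u_j, u_j>), so |<v, e_j>|^2 = <v, u_j>^2 / <u_j, u_j>.
Coefficients: <v, e_1> = -2/sqrt(5), <v, e_2> = -3/sqrt(145), <v, e_3> = 52/sqrt(2784).
Square and sum: Σ |<v, e_j>|^2 = 11/6.
Compute ||v||^2 = v·v = 6.
Deficit = 6 − 11/6 = 25/6 ≥ 0, confirming Bessel's inequality. (The deficit equals ||v − Σ <v,e_j> e_j||^2, the squared distance from v to span{e_j}.)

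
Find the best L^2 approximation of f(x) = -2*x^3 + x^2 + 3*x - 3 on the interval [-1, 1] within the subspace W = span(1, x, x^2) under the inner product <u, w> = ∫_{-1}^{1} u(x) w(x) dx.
g(x) = x^2 + 9*x/5 - 3

The best approximation g ∈ W is the orthogonal projection of f onto W. Writing g = a_0 + a_1 x + a_2 x^2, the coefficients solve the normal equations G · a = b where
  G_{ij} = <φ_i, φ_j> and b_i = <f, φ_i>, with φ_0 = 1, φ_1 = x, φ_2 = x^2.
G =
  [2, 0, 2/3]
  [0, 2/3, 0]
  [2/3, 0, 2/5],
b = (-16/3, 6/5, -8/5).
Solving gives a_0 = -3, a_1 = 9/5, a_2 = 1, so
  g(x) = x^2 + 9*x/5 - 3.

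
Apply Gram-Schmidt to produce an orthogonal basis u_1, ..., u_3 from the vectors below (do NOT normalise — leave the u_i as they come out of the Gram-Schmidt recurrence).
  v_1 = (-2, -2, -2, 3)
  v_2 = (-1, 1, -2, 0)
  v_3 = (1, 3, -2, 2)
Orthogonal basis:
  u_1 = (-2, -2, -2, 3)
  u_2 = (-13/21, 29/21, -34/21, -4/7)
  u_3 = (102/55, 94/55, -4/55, 128/55)

Apply the Gram-Schmidt recurrence
  u_1 = v_1
  u_i = v_i − Σ_{j<i} ((v_i · u_j) / (u_j · u_j)) · u_j.

Step by step this gives:
  u_1 = (-2, -2, -2, 3)
  u_2 = (-13/21, 29/21, -34/21, -4/7)
  u_3 = (102/55, 94/55, -4/55, 128/55)

Orthogonality check:
  u_2 · u_1 = 0 (should be 0)
  u_3 · u_1 = 0 (should be 0)
  u_3 · u_2 = 0 (should be 0)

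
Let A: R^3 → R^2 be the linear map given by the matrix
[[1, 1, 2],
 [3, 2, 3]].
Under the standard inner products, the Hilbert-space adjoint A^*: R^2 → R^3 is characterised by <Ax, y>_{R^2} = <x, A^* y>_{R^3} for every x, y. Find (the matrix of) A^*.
A^* = A^T =
[[1, 3],
 [1, 2],
 [2, 3]]

For real matrices with standard dot products, the defining identity <Ax, y> = <x, A^* y> gives (Ax)^T y = x^T (A^*) y, i.e. x^T A^T y = x^T (A^*) y. Since this holds for all x, y, we must have A^* = A^T. Therefore
A^* =
[[1, 3],
 [1, 2],
 [2, 3]].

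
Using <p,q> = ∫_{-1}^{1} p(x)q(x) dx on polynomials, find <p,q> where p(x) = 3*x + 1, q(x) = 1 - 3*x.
<p,q> = -4

Expand the product: p(x)·q(x) = 1 - 9*x^2.
∫_{-1}^{1} of each monomial x^k gives [2/(k+1) if k even, 0 if k odd]. Integrating term-by-term (or equivalently evaluating the antiderivative F(x) = -3*x^3 + x at the endpoints):
  F(1) − F(−1) = -2 − (2) = -4.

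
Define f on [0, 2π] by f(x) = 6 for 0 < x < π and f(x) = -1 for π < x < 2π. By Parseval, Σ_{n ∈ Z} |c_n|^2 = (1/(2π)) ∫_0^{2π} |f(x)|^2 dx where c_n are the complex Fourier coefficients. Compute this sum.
Σ |c_n|^2 = 37/2

Parseval equates the L^2 energy of f (normalised by 1/(2π)) with the ℓ^2 sum of its Fourier coefficients: (1/(2π)) ∫_0^{2π} |f|^2 = Σ |c_n|^2.
Compute the left side: (1/(2π)) [∫_0^π 6^2 dx + ∫_π^{2π} (-1)^2 dx] = (1/(2π)) · (36π + 1π) = (36 + 1)/2 = 37/2.
So Σ_{n ∈ Z} |c_n|^2 = 37/2.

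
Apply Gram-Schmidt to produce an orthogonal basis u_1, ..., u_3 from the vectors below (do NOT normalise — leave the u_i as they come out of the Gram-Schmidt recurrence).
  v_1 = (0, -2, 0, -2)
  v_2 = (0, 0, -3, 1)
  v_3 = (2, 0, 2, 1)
Orthogonal basis:
  u_1 = (0, -2, 0, -2)
  u_2 = (0, -1/2, -3, 1/2)
  u_3 = (2, -15/19, 5/19, 15/19)

Apply the Gram-Schmidt recurrence
  u_1 = v_1
  u_i = v_i − Σ_{j<i} ((v_i · u_j) / (u_j · u_j)) · u_j.

Step by step this gives:
  u_1 = (0, -2, 0, -2)
  u_2 = (0, -1/2, -3, 1/2)
  u_3 = (2, -15/19, 5/19, 15/19)

Orthogonality check:
  u_2 · u_1 = 0 (should be 0)
  u_3 · u_1 = 0 (should be 0)
  u_3 · u_2 = 0 (should be 0)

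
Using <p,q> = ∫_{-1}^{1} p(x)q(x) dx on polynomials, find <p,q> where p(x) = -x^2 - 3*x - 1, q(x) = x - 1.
<p,q> = 2/3

Expand the product: p(x)·q(x) = -x^3 - 2*x^2 + 2*x + 1.
∫_{-1}^{1} of each monomial x^k gives [2/(k+1) if k even, 0 if k odd]. Integrating term-by-term (or equivalently evaluating the antiderivative F(x) = -x^4/4 - 2*x^3/3 + x^2 + x at the endpoints):
  F(1) − F(−1) = 13/12 − (5/12) = 2/3.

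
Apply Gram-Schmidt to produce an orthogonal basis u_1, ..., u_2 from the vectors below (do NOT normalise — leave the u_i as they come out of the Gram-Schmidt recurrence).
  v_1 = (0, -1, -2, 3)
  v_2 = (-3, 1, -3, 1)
Orthogonal basis:
  u_1 = (0, -1, -2, 3)
  u_2 = (-3, 11/7, -13/7, -5/7)

Apply the Gram-Schmidt recurrence
  u_1 = v_1
  u_i = v_i − Σ_{j<i} ((v_i · u_j) / (u_j · u_j)) · u_j.

Step by step this gives:
  u_1 = (0, -1, -2, 3)
  u_2 = (-3, 11/7, -13/7, -5/7)

Orthogonality check:
  u_2 · u_1 = 0 (should be 0)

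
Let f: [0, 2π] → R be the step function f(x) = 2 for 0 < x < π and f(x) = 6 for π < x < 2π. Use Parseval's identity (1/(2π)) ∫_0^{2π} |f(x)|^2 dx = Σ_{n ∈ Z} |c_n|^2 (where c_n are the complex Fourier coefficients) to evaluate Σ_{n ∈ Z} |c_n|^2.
Σ |c_n|^2 = 20

Parseval equates the L^2 energy of f (normalised by 1/(2π)) with the ℓ^2 sum of its Fourier coefficients: (1/(2π)) ∫_0^{2π} |f|^2 = Σ |c_n|^2.
Compute the left side: (1/(2π)) [∫_0^π 2^2 dx + ∫_π^{2π} 6^2 dx] = (1/(2π)) · (4π + 36π) = (4 + 36)/2 = 20.
So Σ_{n ∈ Z} |c_n|^2 = 20.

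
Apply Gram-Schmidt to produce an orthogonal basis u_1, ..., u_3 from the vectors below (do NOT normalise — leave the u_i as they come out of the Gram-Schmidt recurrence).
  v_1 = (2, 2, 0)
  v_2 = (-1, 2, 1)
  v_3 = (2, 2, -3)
Orthogonal basis:
  u_1 = (2, 2, 0)
  u_2 = (-3/2, 3/2, 1)
  u_3 = (-9/11, 9/11, -27/11)

Apply the Gram-Schmidt recurrence
  u_1 = v_1
  u_i = v_i − Σ_{j<i} ((v_i · u_j) / (u_j · u_j)) · u_j.

Step by step this gives:
  u_1 = (2, 2, 0)
  u_2 = (-3/2, 3/2, 1)
  u_3 = (-9/11, 9/11, -27/11)

Orthogonality check:
  u_2 · u_1 = 0 (should be 0)
  u_3 · u_1 = 0 (should be 0)
  u_3 · u_2 = 0 (should be 0)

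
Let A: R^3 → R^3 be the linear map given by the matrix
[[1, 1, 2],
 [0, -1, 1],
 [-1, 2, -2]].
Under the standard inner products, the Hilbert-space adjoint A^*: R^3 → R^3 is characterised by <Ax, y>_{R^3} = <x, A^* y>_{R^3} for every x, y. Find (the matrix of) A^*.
A^* = A^T =
[[1, 0, -1],
 [1, -1, 2],
 [2, 1, -2]]

For real matrices with standard dot products, the defining identity <Ax, y> = <x, A^* y> gives (Ax)^T y = x^T (A^*) y, i.e. x^T A^T y = x^T (A^*) y. Since this holds for all x, y, we must have A^* = A^T. Therefore
A^* =
[[1, 0, -1],
 [1, -1, 2],
 [2, 1, -2]].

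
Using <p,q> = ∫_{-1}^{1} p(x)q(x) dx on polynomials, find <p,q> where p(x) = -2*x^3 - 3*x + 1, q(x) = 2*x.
<p,q> = -28/5

Expand the product: p(x)·q(x) = -4*x^4 - 6*x^2 + 2*x.
∫_{-1}^{1} of each monomial x^k gives [2/(k+1) if k even, 0 if k odd]. Integrating term-by-term (or equivalently evaluating the antiderivative F(x) = -4*x^5/5 - 2*x^3 + x^2 at the endpoints):
  F(1) − F(−1) = -9/5 − (19/5) = -28/5.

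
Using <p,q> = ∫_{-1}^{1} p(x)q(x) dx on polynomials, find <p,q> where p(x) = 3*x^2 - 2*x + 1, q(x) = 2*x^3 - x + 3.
<p,q> = 176/15

Expand the product: p(x)·q(x) = 6*x^5 - 4*x^4 - x^3 + 11*x^2 - 7*x + 3.
∫_{-1}^{1} of each monomial x^k gives [2/(k+1) if k even, 0 if k odd]. Integrating term-by-term (or equivalently evaluating the antiderivative F(x) = x^6 - 4*x^5/5 - x^4/4 + 11*x^3/3 - 7*x^2/2 + 3*x at the endpoints):
  F(1) − F(−1) = 187/60 − (-517/60) = 176/15.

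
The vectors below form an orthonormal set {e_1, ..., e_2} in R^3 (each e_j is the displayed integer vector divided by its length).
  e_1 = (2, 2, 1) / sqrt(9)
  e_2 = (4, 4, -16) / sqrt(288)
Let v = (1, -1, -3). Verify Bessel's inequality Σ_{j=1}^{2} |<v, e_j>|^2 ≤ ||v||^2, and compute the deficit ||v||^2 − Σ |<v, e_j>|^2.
Σ |<v, e_j>|^2 = 9; ||v||^2 = 11; deficit = 2

Write each e_j = u_j / sqrt(<u_j, u_j>) where u_j is the displayed integer vector. Then <v, e_j> = <v, u_j> / sqrt(<u_j, u_j>), so |<v, e_j>|^2 = <v, u_j>^2 / <u_j, u_j>.
Coefficients: <v, e_1> = -3/sqrt(9), <v, e_2> = 48/sqrt(288).
Square and sum: Σ |<v, e_j>|^2 = 9.
Compute ||v||^2 = v·v = 11.
Deficit = 11 − 9 = 2 ≥ 0, confirming Bessel's inequality. (The deficit equals ||v − Σ <v,e_j> e_j||^2, the squared distance from v to span{e_j}.)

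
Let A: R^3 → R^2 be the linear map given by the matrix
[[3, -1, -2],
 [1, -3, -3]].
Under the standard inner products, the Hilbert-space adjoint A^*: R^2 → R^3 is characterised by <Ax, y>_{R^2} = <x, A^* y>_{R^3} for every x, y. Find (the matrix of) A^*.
A^* = A^T =
[[3, 1],
 [-1, -3],
 [-2, -3]]

For real matrices with standard dot products, the defining identity <Ax, y> = <x, A^* y> gives (Ax)^T y = x^T (A^*) y, i.e. x^T A^T y = x^T (A^*) y. Since this holds for all x, y, we must have A^* = A^T. Therefore
A^* =
[[3, 1],
 [-1, -3],
 [-2, -3]].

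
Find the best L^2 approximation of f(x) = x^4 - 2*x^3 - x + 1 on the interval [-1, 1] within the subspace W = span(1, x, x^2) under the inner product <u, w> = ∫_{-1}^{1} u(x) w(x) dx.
g(x) = 6*x^2/7 - 11*x/5 + 32/35

The best approximation g ∈ W is the orthogonal projection of f onto W. Writing g = a_0 + a_1 x + a_2 x^2, the coefficients solve the normal equations G · a = b where
  G_{ij} = <φ_i, φ_j> and b_i = <f, φ_i>, with φ_0 = 1, φ_1 = x, φ_2 = x^2.
G =
  [2, 0, 2/3]
  [0, 2/3, 0]
  [2/3, 0, 2/5],
b = (12/5, -22/15, 20/21).
Solving gives a_0 = 32/35, a_1 = -11/5, a_2 = 6/7, so
  g(x) = 6*x^2/7 - 11*x/5 + 32/35.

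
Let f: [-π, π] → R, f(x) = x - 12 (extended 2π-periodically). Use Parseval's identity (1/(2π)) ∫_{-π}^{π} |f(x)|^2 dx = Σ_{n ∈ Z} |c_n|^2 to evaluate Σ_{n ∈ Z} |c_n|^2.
Σ |c_n|^2 = π^2/3 + 144

Expand and integrate term by term over [-π, π]:
  ∫ (x)^2 dx = 1·(2π^3/3); ∫ 2·1·(-12)·x dx = 0 (odd integrand); ∫ (-12)^2 dx = 144·2π.
So (1/(2π)) ∫_{-π}^{π} (x - 12)^2 dx = 1π^2/3 + 144 = π^2/3 + 144.
Parseval ⇒ Σ |c_n|^2 = π^2/3 + 144.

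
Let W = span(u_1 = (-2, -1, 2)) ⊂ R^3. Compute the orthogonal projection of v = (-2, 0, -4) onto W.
proj_W(v) = (8/9, 4/9, -8/9)

Set up U = [u_1 | ... | u_1] ∈ R^(3×1). The projector onto W = col(U) is P = U (U^T U)^(-1) U^T.
Compute U^T U =
  [9],
and U^T v = (-4).
Solve U^T U · c = U^T v for the coefficients: c = (-4/9). The projection is proj_W(v) = U c.
Check: (v - proj_W(v)) · u_1 = 0  (should be 0).
Result: proj_W(v) = (8/9, 4/9, -8/9).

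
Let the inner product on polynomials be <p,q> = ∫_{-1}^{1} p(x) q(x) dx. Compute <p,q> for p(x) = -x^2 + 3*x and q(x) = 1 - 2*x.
<p,q> = -14/3

Expand the product: p(x)·q(x) = 2*x^3 - 7*x^2 + 3*x.
∫_{-1}^{1} of each monomial x^k gives [2/(k+1) if k even, 0 if k odd]. Integrating term-by-term (or equivalently evaluating the antiderivative F(x) = x^4/2 - 7*x^3/3 + 3*x^2/2 at the endpoints):
  F(1) − F(−1) = -1/3 − (13/3) = -14/3.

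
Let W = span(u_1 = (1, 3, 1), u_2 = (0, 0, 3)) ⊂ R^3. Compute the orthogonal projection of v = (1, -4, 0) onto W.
proj_W(v) = (-11/10, -33/10, 0)

Set up U = [u_1 | ... | u_2] ∈ R^(3×2). The projector onto W = col(U) is P = U (U^T U)^(-1) U^T.
Compute U^T U =
  [11, 3]
  [3, 9],
and U^T v = (-11, 0).
Solve U^T U · c = U^T v for the coefficients: c = (-11/10, 11/30). The projection is proj_W(v) = U c.
Check: (v - proj_W(v)) · u_1 = 0  (should be 0).
Check: (v - proj_W(v)) · u_2 = 0  (should be 0).
Result: proj_W(v) = (-11/10, -33/10, 0).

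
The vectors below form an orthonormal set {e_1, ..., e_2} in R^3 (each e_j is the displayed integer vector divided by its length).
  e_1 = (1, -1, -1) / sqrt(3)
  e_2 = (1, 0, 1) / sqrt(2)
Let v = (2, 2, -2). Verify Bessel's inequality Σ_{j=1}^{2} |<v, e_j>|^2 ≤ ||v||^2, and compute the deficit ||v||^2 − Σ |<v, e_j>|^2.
Σ |<v, e_j>|^2 = 4/3; ||v||^2 = 12; deficit = 32/3

Write each e_j = u_j / sqrt(<u_j, u_j>) where u_j is the displayed integer vector. Then <v, e_j> = <v, u_j> / sqrt(<u_j, u_j>), so |<v, e_j>|^2 = <v, u_j>^2 / <u_j, u_j>.
Coefficients: <v, e_1> = 2/sqrt(3), <v, e_2> = 0/sqrt(2).
Square and sum: Σ |<v, e_j>|^2 = 4/3.
Compute ||v||^2 = v·v = 12.
Deficit = 12 − 4/3 = 32/3 ≥ 0, confirming Bessel's inequality. (The deficit equals ||v − Σ <v,e_j> e_j||^2, the squared distance from v to span{e_j}.)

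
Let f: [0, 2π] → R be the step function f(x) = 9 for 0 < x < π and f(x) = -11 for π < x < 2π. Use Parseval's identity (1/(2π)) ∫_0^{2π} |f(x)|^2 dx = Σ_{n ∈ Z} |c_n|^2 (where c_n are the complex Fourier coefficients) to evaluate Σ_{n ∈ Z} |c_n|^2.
Σ |c_n|^2 = 101

Parseval equates the L^2 energy of f (normalised by 1/(2π)) with the ℓ^2 sum of its Fourier coefficients: (1/(2π)) ∫_0^{2π} |f|^2 = Σ |c_n|^2.
Compute the left side: (1/(2π)) [∫_0^π 9^2 dx + ∫_π^{2π} (-11)^2 dx] = (1/(2π)) · (81π + 121π) = (81 + 121)/2 = 101.
So Σ_{n ∈ Z} |c_n|^2 = 101.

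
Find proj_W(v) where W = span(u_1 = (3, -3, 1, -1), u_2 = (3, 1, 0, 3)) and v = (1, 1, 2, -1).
proj_W(v) = (195/371, -151/371, 54/371, -3/53)

Set up U = [u_1 | ... | u_2] ∈ R^(4×2). The projector onto W = col(U) is P = U (U^T U)^(-1) U^T.
Compute U^T U =
  [20, 3]
  [3, 19],
and U^T v = (3, 1).
Solve U^T U · c = U^T v for the coefficients: c = (54/371, 11/371). The projection is proj_W(v) = U c.
Check: (v - proj_W(v)) · u_1 = 0  (should be 0).
Check: (v - proj_W(v)) · u_2 = 0  (should be 0).
Result: proj_W(v) = (195/371, -151/371, 54/371, -3/53).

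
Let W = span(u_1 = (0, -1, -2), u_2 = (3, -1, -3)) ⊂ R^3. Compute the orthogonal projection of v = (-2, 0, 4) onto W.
proj_W(v) = (-51/23, 30/23, 77/23)

Set up U = [u_1 | ... | u_2] ∈ R^(3×2). The projector onto W = col(U) is P = U (U^T U)^(-1) U^T.
Compute U^T U =
  [5, 7]
  [7, 19],
and U^T v = (-8, -18).
Solve U^T U · c = U^T v for the coefficients: c = (-13/23, -17/23). The projection is proj_W(v) = U c.
Check: (v - proj_W(v)) · u_1 = 0  (should be 0).
Check: (v - proj_W(v)) · u_2 = 0  (should be 0).
Result: proj_W(v) = (-51/23, 30/23, 77/23).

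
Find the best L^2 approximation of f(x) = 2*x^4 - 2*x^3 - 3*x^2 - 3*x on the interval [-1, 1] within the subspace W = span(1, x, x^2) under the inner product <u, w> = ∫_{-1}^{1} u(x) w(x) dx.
g(x) = -9*x^2/7 - 21*x/5 - 6/35

The best approximation g ∈ W is the orthogonal projection of f onto W. Writing g = a_0 + a_1 x + a_2 x^2, the coefficients solve the normal equations G · a = b where
  G_{ij} = <φ_i, φ_j> and b_i = <f, φ_i>, with φ_0 = 1, φ_1 = x, φ_2 = x^2.
G =
  [2, 0, 2/3]
  [0, 2/3, 0]
  [2/3, 0, 2/5],
b = (-6/5, -14/5, -22/35).
Solving gives a_0 = -6/35, a_1 = -21/5, a_2 = -9/7, so
  g(x) = -9*x^2/7 - 21*x/5 - 6/35.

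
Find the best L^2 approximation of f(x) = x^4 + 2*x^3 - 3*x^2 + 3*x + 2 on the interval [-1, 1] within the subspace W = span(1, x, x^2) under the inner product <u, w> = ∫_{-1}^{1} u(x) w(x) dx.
g(x) = -15*x^2/7 + 21*x/5 + 67/35

The best approximation g ∈ W is the orthogonal projection of f onto W. Writing g = a_0 + a_1 x + a_2 x^2, the coefficients solve the normal equations G · a = b where
  G_{ij} = <φ_i, φ_j> and b_i = <f, φ_i>, with φ_0 = 1, φ_1 = x, φ_2 = x^2.
G =
  [2, 0, 2/3]
  [0, 2/3, 0]
  [2/3, 0, 2/5],
b = (12/5, 14/5, 44/105).
Solving gives a_0 = 67/35, a_1 = 21/5, a_2 = -15/7, so
  g(x) = -15*x^2/7 + 21*x/5 + 67/35.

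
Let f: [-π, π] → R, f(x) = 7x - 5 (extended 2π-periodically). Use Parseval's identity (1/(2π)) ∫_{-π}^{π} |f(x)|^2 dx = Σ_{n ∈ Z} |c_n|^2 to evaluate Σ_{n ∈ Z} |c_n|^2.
Σ |c_n|^2 = 49π^2/3 + 25

Expand and integrate term by term over [-π, π]:
  ∫ (7x)^2 dx = 49·(2π^3/3); ∫ 2·7·(-5)·x dx = 0 (odd integrand); ∫ (-5)^2 dx = 25·2π.
So (1/(2π)) ∫_{-π}^{π} (7x - 5)^2 dx = 49π^2/3 + 25 = 49π^2/3 + 25.
Parseval ⇒ Σ |c_n|^2 = 49π^2/3 + 25.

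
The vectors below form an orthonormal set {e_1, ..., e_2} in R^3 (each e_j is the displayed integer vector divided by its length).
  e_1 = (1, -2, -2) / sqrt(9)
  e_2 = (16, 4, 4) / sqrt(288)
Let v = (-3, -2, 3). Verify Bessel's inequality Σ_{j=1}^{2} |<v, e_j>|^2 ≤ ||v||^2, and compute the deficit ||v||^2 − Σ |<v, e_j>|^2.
Σ |<v, e_j>|^2 = 19/2; ||v||^2 = 22; deficit = 25/2

Write each e_j = u_j / sqrt(<u_j, u_j>) where u_j is the displayed integer vector. Then <v, e_j> = <v, u_j> / sqrt(<u_j, u_j>), so |<v, e_j>|^2 = <v, u_j>^2 / <u_j, u_j>.
Coefficients: <v, e_1> = -5/sqrt(9), <v, e_2> = -44/sqrt(288).
Square and sum: Σ |<v, e_j>|^2 = 19/2.
Compute ||v||^2 = v·v = 22.
Deficit = 22 − 19/2 = 25/2 ≥ 0, confirming Bessel's inequality. (The deficit equals ||v − Σ <v,e_j> e_j||^2, the squared distance from v to span{e_j}.)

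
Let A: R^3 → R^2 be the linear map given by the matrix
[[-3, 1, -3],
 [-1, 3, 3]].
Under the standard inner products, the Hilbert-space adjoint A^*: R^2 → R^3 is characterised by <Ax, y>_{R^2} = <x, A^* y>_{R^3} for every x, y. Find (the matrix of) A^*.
A^* = A^T =
[[-3, -1],
 [1, 3],
 [-3, 3]]

For real matrices with standard dot products, the defining identity <Ax, y> = <x, A^* y> gives (Ax)^T y = x^T (A^*) y, i.e. x^T A^T y = x^T (A^*) y. Since this holds for all x, y, we must have A^* = A^T. Therefore
A^* =
[[-3, -1],
 [1, 3],
 [-3, 3]].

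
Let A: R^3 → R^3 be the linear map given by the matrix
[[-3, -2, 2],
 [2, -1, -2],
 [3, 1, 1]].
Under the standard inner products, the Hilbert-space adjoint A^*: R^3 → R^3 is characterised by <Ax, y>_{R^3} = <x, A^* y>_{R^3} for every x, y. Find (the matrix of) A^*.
A^* = A^T =
[[-3, 2, 3],
 [-2, -1, 1],
 [2, -2, 1]]

For real matrices with standard dot products, the defining identity <Ax, y> = <x, A^* y> gives (Ax)^T y = x^T (A^*) y, i.e. x^T A^T y = x^T (A^*) y. Since this holds for all x, y, we must have A^* = A^T. Therefore
A^* =
[[-3, 2, 3],
 [-2, -1, 1],
 [2, -2, 1]].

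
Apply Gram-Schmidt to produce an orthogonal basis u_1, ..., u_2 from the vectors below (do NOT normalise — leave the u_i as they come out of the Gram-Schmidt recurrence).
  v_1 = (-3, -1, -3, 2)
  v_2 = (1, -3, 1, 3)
Orthogonal basis:
  u_1 = (-3, -1, -3, 2)
  u_2 = (32/23, -66/23, 32/23, 63/23)

Apply the Gram-Schmidt recurrence
  u_1 = v_1
  u_i = v_i − Σ_{j<i} ((v_i · u_j) / (u_j · u_j)) · u_j.

Step by step this gives:
  u_1 = (-3, -1, -3, 2)
  u_2 = (32/23, -66/23, 32/23, 63/23)

Orthogonality check:
  u_2 · u_1 = 0 (should be 0)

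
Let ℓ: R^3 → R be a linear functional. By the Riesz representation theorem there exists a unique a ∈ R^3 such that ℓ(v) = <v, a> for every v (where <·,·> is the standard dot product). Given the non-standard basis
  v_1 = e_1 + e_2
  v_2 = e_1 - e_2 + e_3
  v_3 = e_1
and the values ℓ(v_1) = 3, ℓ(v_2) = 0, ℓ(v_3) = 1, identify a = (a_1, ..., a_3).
a = (1, 2, 1)

Write a = (a_1, ..., a_3) in the standard basis. For each basis vector v_i, ℓ(v_i) = <v_i, a> is a linear equation in the a_j's. Collect the n equations into a matrix system V a = ℓ, where row i of V is v_i (expressed in the standard basis). Since V is invertible (lower-triangular with 1s on the diagonal, up to permutation), solve by back-substitution:
  V =
[[1, 1, 0],
 [1, -1, 1],
 [1, 0, 0]]
  V a = (3, 0, 1)
Solving gives a = (1, 2, 1).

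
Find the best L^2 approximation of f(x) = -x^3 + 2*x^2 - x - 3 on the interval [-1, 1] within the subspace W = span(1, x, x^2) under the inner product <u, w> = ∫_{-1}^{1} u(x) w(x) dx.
g(x) = 2*x^2 - 8*x/5 - 3

The best approximation g ∈ W is the orthogonal projection of f onto W. Writing g = a_0 + a_1 x + a_2 x^2, the coefficients solve the normal equations G · a = b where
  G_{ij} = <φ_i, φ_j> and b_i = <f, φ_i>, with φ_0 = 1, φ_1 = x, φ_2 = x^2.
G =
  [2, 0, 2/3]
  [0, 2/3, 0]
  [2/3, 0, 2/5],
b = (-14/3, -16/15, -6/5).
Solving gives a_0 = -3, a_1 = -8/5, a_2 = 2, so
  g(x) = 2*x^2 - 8*x/5 - 3.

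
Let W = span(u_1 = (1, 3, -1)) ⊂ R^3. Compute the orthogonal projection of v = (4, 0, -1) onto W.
proj_W(v) = (5/11, 15/11, -5/11)

Set up U = [u_1 | ... | u_1] ∈ R^(3×1). The projector onto W = col(U) is P = U (U^T U)^(-1) U^T.
Compute U^T U =
  [11],
and U^T v = (5).
Solve U^T U · c = U^T v for the coefficients: c = (5/11). The projection is proj_W(v) = U c.
Check: (v - proj_W(v)) · u_1 = 0  (should be 0).
Result: proj_W(v) = (5/11, 15/11, -5/11).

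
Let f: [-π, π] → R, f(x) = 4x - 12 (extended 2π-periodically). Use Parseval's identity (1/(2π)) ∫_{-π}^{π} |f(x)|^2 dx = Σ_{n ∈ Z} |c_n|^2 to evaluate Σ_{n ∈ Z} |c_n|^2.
Σ |c_n|^2 = 16π^2/3 + 144

Expand and integrate term by term over [-π, π]:
  ∫ (4x)^2 dx = 16·(2π^3/3); ∫ 2·4·(-12)·x dx = 0 (odd integrand); ∫ (-12)^2 dx = 144·2π.
So (1/(2π)) ∫_{-π}^{π} (4x - 12)^2 dx = 16π^2/3 + 144 = 16π^2/3 + 144.
Parseval ⇒ Σ |c_n|^2 = 16π^2/3 + 144.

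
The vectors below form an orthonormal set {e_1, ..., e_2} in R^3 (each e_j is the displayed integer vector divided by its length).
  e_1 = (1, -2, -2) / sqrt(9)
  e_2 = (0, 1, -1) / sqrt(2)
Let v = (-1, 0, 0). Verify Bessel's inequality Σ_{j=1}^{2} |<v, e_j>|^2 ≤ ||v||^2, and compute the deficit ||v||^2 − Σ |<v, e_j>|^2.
Σ |<v, e_j>|^2 = 1/9; ||v||^2 = 1; deficit = 8/9

Write each e_j = u_j / sqrt(<u_j, u_j>) where u_j is the displayed integer vector. Then <v, e_j> = <v, u_j> / sqrt(<u_j, u_j>), so |<v, e_j>|^2 = <v, u_j>^2 / <u_j, u_j>.
Coefficients: <v, e_1> = -1/sqrt(9), <v, e_2> = 0/sqrt(2).
Square and sum: Σ |<v, e_j>|^2 = 1/9.
Compute ||v||^2 = v·v = 1.
Deficit = 1 − 1/9 = 8/9 ≥ 0, confirming Bessel's inequality. (The deficit equals ||v − Σ <v,e_j> e_j||^2, the squared distance from v to span{e_j}.)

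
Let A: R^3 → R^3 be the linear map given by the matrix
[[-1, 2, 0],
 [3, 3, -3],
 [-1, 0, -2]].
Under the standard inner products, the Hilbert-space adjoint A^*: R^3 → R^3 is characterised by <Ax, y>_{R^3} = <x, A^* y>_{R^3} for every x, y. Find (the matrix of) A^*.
A^* = A^T =
[[-1, 3, -1],
 [2, 3, 0],
 [0, -3, -2]]

For real matrices with standard dot products, the defining identity <Ax, y> = <x, A^* y> gives (Ax)^T y = x^T (A^*) y, i.e. x^T A^T y = x^T (A^*) y. Since this holds for all x, y, we must have A^* = A^T. Therefore
A^* =
[[-1, 3, -1],
 [2, 3, 0],
 [0, -3, -2]].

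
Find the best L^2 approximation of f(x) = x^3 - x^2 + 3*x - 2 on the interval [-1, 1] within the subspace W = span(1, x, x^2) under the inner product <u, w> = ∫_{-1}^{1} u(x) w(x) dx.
g(x) = -x^2 + 18*x/5 - 2

The best approximation g ∈ W is the orthogonal projection of f onto W. Writing g = a_0 + a_1 x + a_2 x^2, the coefficients solve the normal equations G · a = b where
  G_{ij} = <φ_i, φ_j> and b_i = <f, φ_i>, with φ_0 = 1, φ_1 = x, φ_2 = x^2.
G =
  [2, 0, 2/3]
  [0, 2/3, 0]
  [2/3, 0, 2/5],
b = (-14/3, 12/5, -26/15).
Solving gives a_0 = -2, a_1 = 18/5, a_2 = -1, so
  g(x) = -x^2 + 18*x/5 - 2.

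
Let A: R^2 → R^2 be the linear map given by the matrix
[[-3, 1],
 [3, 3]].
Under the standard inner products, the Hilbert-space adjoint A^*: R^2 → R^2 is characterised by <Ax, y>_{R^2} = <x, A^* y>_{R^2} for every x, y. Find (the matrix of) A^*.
A^* = A^T =
[[-3, 3],
 [1, 3]]

For real matrices with standard dot products, the defining identity <Ax, y> = <x, A^* y> gives (Ax)^T y = x^T (A^*) y, i.e. x^T A^T y = x^T (A^*) y. Since this holds for all x, y, we must have A^* = A^T. Therefore
A^* =
[[-3, 3],
 [1, 3]].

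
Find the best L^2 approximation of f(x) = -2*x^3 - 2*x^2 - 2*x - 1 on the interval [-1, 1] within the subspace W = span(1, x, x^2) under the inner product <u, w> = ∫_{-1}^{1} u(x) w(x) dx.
g(x) = -2*x^2 - 16*x/5 - 1

The best approximation g ∈ W is the orthogonal projection of f onto W. Writing g = a_0 + a_1 x + a_2 x^2, the coefficients solve the normal equations G · a = b where
  G_{ij} = <φ_i, φ_j> and b_i = <f, φ_i>, with φ_0 = 1, φ_1 = x, φ_2 = x^2.
G =
  [2, 0, 2/3]
  [0, 2/3, 0]
  [2/3, 0, 2/5],
b = (-10/3, -32/15, -22/15).
Solving gives a_0 = -1, a_1 = -16/5, a_2 = -2, so
  g(x) = -2*x^2 - 16*x/5 - 1.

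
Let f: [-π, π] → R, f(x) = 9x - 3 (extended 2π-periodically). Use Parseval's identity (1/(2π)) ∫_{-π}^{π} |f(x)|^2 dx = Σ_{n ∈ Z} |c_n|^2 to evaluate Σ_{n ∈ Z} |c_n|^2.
Σ |c_n|^2 = 27π^2 + 9

Expand and integrate term by term over [-π, π]:
  ∫ (9x)^2 dx = 81·(2π^3/3); ∫ 2·9·(-3)·x dx = 0 (odd integrand); ∫ (-3)^2 dx = 9·2π.
So (1/(2π)) ∫_{-π}^{π} (9x - 3)^2 dx = 81π^2/3 + 9 = 27π^2 + 9.
Parseval ⇒ Σ |c_n|^2 = 27π^2 + 9.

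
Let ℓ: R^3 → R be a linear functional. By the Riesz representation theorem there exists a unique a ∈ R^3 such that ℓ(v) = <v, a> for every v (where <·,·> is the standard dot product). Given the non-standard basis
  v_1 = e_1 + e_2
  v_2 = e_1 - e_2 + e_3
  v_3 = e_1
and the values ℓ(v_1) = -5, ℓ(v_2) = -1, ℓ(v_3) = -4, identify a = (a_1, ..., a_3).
a = (-4, -1, 2)

Write a = (a_1, ..., a_3) in the standard basis. For each basis vector v_i, ℓ(v_i) = <v_i, a> is a linear equation in the a_j's. Collect the n equations into a matrix system V a = ℓ, where row i of V is v_i (expressed in the standard basis). Since V is invertible (lower-triangular with 1s on the diagonal, up to permutation), solve by back-substitution:
  V =
[[1, 1, 0],
 [1, -1, 1],
 [1, 0, 0]]
  V a = (-5, -1, -4)
Solving gives a = (-4, -1, 2).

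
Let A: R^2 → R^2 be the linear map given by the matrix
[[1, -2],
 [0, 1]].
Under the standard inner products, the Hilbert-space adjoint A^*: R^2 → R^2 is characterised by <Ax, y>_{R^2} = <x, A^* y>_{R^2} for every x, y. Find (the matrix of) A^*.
A^* = A^T =
[[1, 0],
 [-2, 1]]

For real matrices with standard dot products, the defining identity <Ax, y> = <x, A^* y> gives (Ax)^T y = x^T (A^*) y, i.e. x^T A^T y = x^T (A^*) y. Since this holds for all x, y, we must have A^* = A^T. Therefore
A^* =
[[1, 0],
 [-2, 1]].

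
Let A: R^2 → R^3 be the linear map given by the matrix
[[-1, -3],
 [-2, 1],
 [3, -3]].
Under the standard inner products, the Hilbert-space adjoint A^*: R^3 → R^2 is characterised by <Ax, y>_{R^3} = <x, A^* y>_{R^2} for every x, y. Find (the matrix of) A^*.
A^* = A^T =
[[-1, -2, 3],
 [-3, 1, -3]]

For real matrices with standard dot products, the defining identity <Ax, y> = <x, A^* y> gives (Ax)^T y = x^T (A^*) y, i.e. x^T A^T y = x^T (A^*) y. Since this holds for all x, y, we must have A^* = A^T. Therefore
A^* =
[[-1, -2, 3],
 [-3, 1, -3]].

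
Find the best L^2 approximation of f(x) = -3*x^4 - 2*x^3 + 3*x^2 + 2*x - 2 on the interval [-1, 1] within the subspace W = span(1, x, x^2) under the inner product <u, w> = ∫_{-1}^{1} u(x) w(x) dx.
g(x) = 3*x^2/7 + 4*x/5 - 61/35

The best approximation g ∈ W is the orthogonal projection of f onto W. Writing g = a_0 + a_1 x + a_2 x^2, the coefficients solve the normal equations G · a = b where
  G_{ij} = <φ_i, φ_j> and b_i = <f, φ_i>, with φ_0 = 1, φ_1 = x, φ_2 = x^2.
G =
  [2, 0, 2/3]
  [0, 2/3, 0]
  [2/3, 0, 2/5],
b = (-16/5, 8/15, -104/105).
Solving gives a_0 = -61/35, a_1 = 4/5, a_2 = 3/7, so
  g(x) = 3*x^2/7 + 4*x/5 - 61/35.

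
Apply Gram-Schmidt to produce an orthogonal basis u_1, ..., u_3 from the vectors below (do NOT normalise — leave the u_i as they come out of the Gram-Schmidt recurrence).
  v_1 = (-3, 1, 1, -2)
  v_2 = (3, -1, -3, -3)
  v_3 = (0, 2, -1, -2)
Orthogonal basis:
  u_1 = (-3, 1, 1, -2)
  u_2 = (8/5, -8/15, -38/15, -59/15)
  u_3 = (21/53, 99/53, -20/53, 8/53)

Apply the Gram-Schmidt recurrence
  u_1 = v_1
  u_i = v_i − Σ_{j<i} ((v_i · u_j) / (u_j · u_j)) · u_j.

Step by step this gives:
  u_1 = (-3, 1, 1, -2)
  u_2 = (8/5, -8/15, -38/15, -59/15)
  u_3 = (21/53, 99/53, -20/53, 8/53)

Orthogonality check:
  u_2 · u_1 = 0 (should be 0)
  u_3 · u_1 = 0 (should be 0)
  u_3 · u_2 = 0 (should be 0)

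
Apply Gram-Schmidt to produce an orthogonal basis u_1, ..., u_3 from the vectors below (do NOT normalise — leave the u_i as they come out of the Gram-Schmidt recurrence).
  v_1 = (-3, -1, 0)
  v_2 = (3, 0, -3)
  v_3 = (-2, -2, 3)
Orthogonal basis:
  u_1 = (-3, -1, 0)
  u_2 = (3/10, -9/10, -3)
  u_3 = (7/11, -21/11, 7/11)

Apply the Gram-Schmidt recurrence
  u_1 = v_1
  u_i = v_i − Σ_{j<i} ((v_i · u_j) / (u_j · u_j)) · u_j.

Step by step this gives:
  u_1 = (-3, -1, 0)
  u_2 = (3/10, -9/10, -3)
  u_3 = (7/11, -21/11, 7/11)

Orthogonality check:
  u_2 · u_1 = 0 (should be 0)
  u_3 · u_1 = 0 (should be 0)
  u_3 · u_2 = 0 (should be 0)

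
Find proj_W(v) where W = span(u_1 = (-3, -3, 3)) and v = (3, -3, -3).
proj_W(v) = (1, 1, -1)

Set up U = [u_1 | ... | u_1] ∈ R^(3×1). The projector onto W = col(U) is P = U (U^T U)^(-1) U^T.
Compute U^T U =
  [27],
and U^T v = (-9).
Solve U^T U · c = U^T v for the coefficients: c = (-1/3). The projection is proj_W(v) = U c.
Check: (v - proj_W(v)) · u_1 = 0  (should be 0).
Result: proj_W(v) = (1, 1, -1).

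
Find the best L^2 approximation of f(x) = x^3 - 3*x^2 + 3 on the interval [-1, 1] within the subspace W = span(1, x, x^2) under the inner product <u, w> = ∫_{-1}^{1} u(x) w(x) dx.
g(x) = -3*x^2 + 3*x/5 + 3

The best approximation g ∈ W is the orthogonal projection of f onto W. Writing g = a_0 + a_1 x + a_2 x^2, the coefficients solve the normal equations G · a = b where
  G_{ij} = <φ_i, φ_j> and b_i = <f, φ_i>, with φ_0 = 1, φ_1 = x, φ_2 = x^2.
G =
  [2, 0, 2/3]
  [0, 2/3, 0]
  [2/3, 0, 2/5],
b = (4, 2/5, 4/5).
Solving gives a_0 = 3, a_1 = 3/5, a_2 = -3, so
  g(x) = -3*x^2 + 3*x/5 + 3.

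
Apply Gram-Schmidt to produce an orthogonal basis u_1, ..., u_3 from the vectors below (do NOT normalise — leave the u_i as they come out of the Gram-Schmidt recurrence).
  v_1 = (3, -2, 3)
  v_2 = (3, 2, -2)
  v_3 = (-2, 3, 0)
Orthogonal basis:
  u_1 = (3, -2, 3)
  u_2 = (69/22, 21/11, -41/22)
  u_3 = (-98/373, 735/373, 588/373)

Apply the Gram-Schmidt recurrence
  u_1 = v_1
  u_i = v_i − Σ_{j<i} ((v_i · u_j) / (u_j · u_j)) · u_j.

Step by step this gives:
  u_1 = (3, -2, 3)
  u_2 = (69/22, 21/11, -41/22)
  u_3 = (-98/373, 735/373, 588/373)

Orthogonality check:
  u_2 · u_1 = 0 (should be 0)
  u_3 · u_1 = 0 (should be 0)
  u_3 · u_2 = 0 (should be 0)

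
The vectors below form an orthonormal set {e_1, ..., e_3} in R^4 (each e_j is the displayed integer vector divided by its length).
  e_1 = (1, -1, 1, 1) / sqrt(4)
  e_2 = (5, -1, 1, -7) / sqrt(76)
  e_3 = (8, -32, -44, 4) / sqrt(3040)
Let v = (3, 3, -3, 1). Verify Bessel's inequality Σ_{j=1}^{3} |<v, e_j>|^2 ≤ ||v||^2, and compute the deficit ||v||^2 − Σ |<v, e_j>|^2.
Σ |<v, e_j>|^2 = 12/5; ||v||^2 = 28; deficit = 128/5

Write each e_j = u_j / sqrt(<u_j, u_j>) where u_j is the displayed integer vector. Then <v, e_j> = <v, u_j> / sqrt(<u_j, u_j>), so |<v, e_j>|^2 = <v, u_j>^2 / <u_j, u_j>.
Coefficients: <v, e_1> = -2/sqrt(4), <v, e_2> = 2/sqrt(76), <v, e_3> = 64/sqrt(3040).
Square and sum: Σ |<v, e_j>|^2 = 12/5.
Compute ||v||^2 = v·v = 28.
Deficit = 28 − 12/5 = 128/5 ≥ 0, confirming Bessel's inequality. (The deficit equals ||v − Σ <v,e_j> e_j||^2, the squared distance from v to span{e_j}.)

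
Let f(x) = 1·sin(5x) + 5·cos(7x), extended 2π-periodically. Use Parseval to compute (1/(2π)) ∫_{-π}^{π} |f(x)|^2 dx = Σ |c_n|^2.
Σ |c_n|^2 = 13

Expand |f|^2 and use orthogonality of {sin(nx), cos(mx)} on [-π, π]:
  ∫_{-π}^{π} sin(nx)^2 dx = π, ∫ cos(mx)^2 dx = π, and cross terms integrate to 0.
So ∫_{-π}^{π} f(x)^2 dx = 1^2 · π + 5^2 · π = (1 + 25)π.
Divide by 2π: (1 + 25)/2 = 13.
By Parseval, this equals Σ |c_n|^2.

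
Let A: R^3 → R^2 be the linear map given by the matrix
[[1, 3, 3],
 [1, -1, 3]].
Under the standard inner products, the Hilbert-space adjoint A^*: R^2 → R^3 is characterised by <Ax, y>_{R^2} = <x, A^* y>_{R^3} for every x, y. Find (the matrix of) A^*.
A^* = A^T =
[[1, 1],
 [3, -1],
 [3, 3]]

For real matrices with standard dot products, the defining identity <Ax, y> = <x, A^* y> gives (Ax)^T y = x^T (A^*) y, i.e. x^T A^T y = x^T (A^*) y. Since this holds for all x, y, we must have A^* = A^T. Therefore
A^* =
[[1, 1],
 [3, -1],
 [3, 3]].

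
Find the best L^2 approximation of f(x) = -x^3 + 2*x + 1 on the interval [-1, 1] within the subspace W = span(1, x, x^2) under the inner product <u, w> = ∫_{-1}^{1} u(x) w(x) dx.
g(x) = 7*x/5 + 1

The best approximation g ∈ W is the orthogonal projection of f onto W. Writing g = a_0 + a_1 x + a_2 x^2, the coefficients solve the normal equations G · a = b where
  G_{ij} = <φ_i, φ_j> and b_i = <f, φ_i>, with φ_0 = 1, φ_1 = x, φ_2 = x^2.
G =
  [2, 0, 2/3]
  [0, 2/3, 0]
  [2/3, 0, 2/5],
b = (2, 14/15, 2/3).
Solving gives a_0 = 1, a_1 = 7/5, a_2 = 0, so
  g(x) = 7*x/5 + 1.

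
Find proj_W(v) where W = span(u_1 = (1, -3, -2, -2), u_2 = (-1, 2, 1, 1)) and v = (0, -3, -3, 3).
proj_W(v) = (6/5, -9/5, -3/5, -3/5)

Set up U = [u_1 | ... | u_2] ∈ R^(4×2). The projector onto W = col(U) is P = U (U^T U)^(-1) U^T.
Compute U^T U =
  [18, -11]
  [-11, 7],
and U^T v = (9, -6).
Solve U^T U · c = U^T v for the coefficients: c = (-3/5, -9/5). The projection is proj_W(v) = U c.
Check: (v - proj_W(v)) · u_1 = 0  (should be 0).
Check: (v - proj_W(v)) · u_2 = 0  (should be 0).
Result: proj_W(v) = (6/5, -9/5, -3/5, -3/5).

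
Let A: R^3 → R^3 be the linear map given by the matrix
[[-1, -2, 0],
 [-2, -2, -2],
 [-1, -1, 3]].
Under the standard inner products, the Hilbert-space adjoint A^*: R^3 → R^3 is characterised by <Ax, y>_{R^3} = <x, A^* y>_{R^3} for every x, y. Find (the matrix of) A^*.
A^* = A^T =
[[-1, -2, -1],
 [-2, -2, -1],
 [0, -2, 3]]

For real matrices with standard dot products, the defining identity <Ax, y> = <x, A^* y> gives (Ax)^T y = x^T (A^*) y, i.e. x^T A^T y = x^T (A^*) y. Since this holds for all x, y, we must have A^* = A^T. Therefore
A^* =
[[-1, -2, -1],
 [-2, -2, -1],
 [0, -2, 3]].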